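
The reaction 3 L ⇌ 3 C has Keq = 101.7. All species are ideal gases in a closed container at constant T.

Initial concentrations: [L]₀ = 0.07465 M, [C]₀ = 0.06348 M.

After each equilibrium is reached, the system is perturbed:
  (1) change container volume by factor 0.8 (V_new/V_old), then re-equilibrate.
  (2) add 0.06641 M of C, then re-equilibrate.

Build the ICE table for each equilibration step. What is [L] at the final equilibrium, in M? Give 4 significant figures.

[L]_eq = 0.04218 M

Q₀ = 0.6149 vs Keq = 101.7 ⇒ Q<K, forward
Step 1:
                   L          C
  Initial    0.07465    0.06348
  Change    -0.05028    0.05028
  Equil      0.02437     0.1138
  solve Keq expr → x = 0.01676; check Q = 101.7
Then change container volume by factor 0.8 (V_new/V_old).
Step 2:
                   L          C
  Initial    0.03046     0.1422
  Change           0          0
  Equil      0.03046     0.1422
  solve Keq expr → x = 0; check Q = 101.7
Then add 0.06641 M of C.
Step 3:
                   L          C
  Initial    0.03046     0.2086
  Change     0.01172   -0.01172
  Equil      0.04218     0.1969
  solve Keq expr → x = -0.003906; check Q = 101.7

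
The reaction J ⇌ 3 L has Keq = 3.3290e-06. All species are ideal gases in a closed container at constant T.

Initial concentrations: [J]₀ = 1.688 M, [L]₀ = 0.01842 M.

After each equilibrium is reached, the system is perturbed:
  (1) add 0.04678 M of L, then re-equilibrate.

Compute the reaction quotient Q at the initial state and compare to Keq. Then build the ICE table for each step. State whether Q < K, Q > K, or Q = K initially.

Q₀ = 3.7025e-06 vs Keq = 3.3290e-06 ⇒ Q>K, reverse
Step 1:
                  J         L
  init        1.688   0.01842
  Δ       2.1358e-04 -6.4074e-04
  eq          1.688   0.01778
  solve Keq expr → x = -2.1358e-04; check Q = 3.3290e-06
Then add 0.04678 M of L.
Step 2:
                  J         L
  init        1.688   0.06456
  Δ         0.01558  -0.04673
  eq          1.704   0.01783
  solve Keq expr → x = -0.01558; check Q = 3.3290e-06

Q₀ = 3.7025e-06; Q > K (proceeds reverse)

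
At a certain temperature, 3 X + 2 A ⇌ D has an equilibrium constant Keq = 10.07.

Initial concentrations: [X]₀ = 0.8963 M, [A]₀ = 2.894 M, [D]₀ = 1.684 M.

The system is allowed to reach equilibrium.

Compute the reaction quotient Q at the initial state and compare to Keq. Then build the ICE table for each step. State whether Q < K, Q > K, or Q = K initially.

Q₀ = 0.2792; Q < K (proceeds forward)

Q₀ = 0.2792 vs Keq = 10.07 ⇒ Q<K, forward
Step 1:
                  X         A         D
  init       0.8963     2.894     1.684
  Δ         -0.5863   -0.3909    0.1954
  eq           0.31     2.503     1.879
  solve Keq expr → x = 0.1954; check Q = 10.07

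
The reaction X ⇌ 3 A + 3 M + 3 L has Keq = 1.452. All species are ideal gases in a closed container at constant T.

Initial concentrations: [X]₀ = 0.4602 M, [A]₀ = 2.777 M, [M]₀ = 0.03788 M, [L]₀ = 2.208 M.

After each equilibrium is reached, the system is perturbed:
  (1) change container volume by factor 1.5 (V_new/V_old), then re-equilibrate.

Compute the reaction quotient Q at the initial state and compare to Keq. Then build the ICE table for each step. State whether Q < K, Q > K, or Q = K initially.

Q₀ = 0.02723 vs Keq = 1.452 ⇒ Q<K, forward
Step 1:
                    X           A           M           L
  init         0.4602       2.777     0.03788       2.208
  Δ          -0.03055     0.09165     0.09165     0.09165
  eq           0.4297       2.869      0.1295         2.3
  solve Keq expr → x = 0.03055; check Q = 1.452
Then change container volume by factor 1.5 (V_new/V_old).
Step 2:
                    X           A           M           L
  init         0.2864       1.912     0.08635       1.533
  Δ          -0.04125      0.1237      0.1237      0.1237
  eq           0.2452       2.036      0.2101       1.657
  solve Keq expr → x = 0.04125; check Q = 1.452

Q₀ = 0.02723; Q < K (proceeds forward)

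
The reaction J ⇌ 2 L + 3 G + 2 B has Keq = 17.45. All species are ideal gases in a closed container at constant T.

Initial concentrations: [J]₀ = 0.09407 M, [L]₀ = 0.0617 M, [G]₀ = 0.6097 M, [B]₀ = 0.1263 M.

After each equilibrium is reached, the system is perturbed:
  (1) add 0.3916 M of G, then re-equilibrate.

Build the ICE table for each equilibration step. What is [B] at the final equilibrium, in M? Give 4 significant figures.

Q₀ = 1.4631e-04 vs Keq = 17.45 ⇒ Q<K, forward
Step 1:
                   J          L          G          B
  init       0.09407     0.0617     0.6097     0.1263
  Δ         -0.09382     0.1876     0.2815     0.1876
  eq      2.4853e-04     0.2493     0.8912     0.3139
  solve Keq expr → x = 0.09382; check Q = 17.45
Then add 0.3916 M of G.
Step 2:
                   J          L          G          B
  init    2.4853e-04     0.2493      1.283     0.3139
  Δ       4.8003e-04 -9.6007e-04   -0.00144 -9.6007e-04
  eq      7.2856e-04     0.2484      1.281      0.313
  solve Keq expr → x = -4.8003e-04; check Q = 17.45

[B]_eq = 0.313 M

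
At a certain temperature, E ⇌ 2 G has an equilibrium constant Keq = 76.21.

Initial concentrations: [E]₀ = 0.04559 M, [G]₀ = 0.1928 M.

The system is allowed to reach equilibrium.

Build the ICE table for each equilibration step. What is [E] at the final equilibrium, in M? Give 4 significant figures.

Q₀ = 0.8154 vs Keq = 76.21 ⇒ Q<K, forward
Step 1:
                    E           G
  Initial     0.04559      0.1928
  Change     -0.04455     0.08909
  Equil      0.001043      0.2819
  solve Keq expr → x = 0.04455; check Q = 76.21

[E]_eq = 0.001043 M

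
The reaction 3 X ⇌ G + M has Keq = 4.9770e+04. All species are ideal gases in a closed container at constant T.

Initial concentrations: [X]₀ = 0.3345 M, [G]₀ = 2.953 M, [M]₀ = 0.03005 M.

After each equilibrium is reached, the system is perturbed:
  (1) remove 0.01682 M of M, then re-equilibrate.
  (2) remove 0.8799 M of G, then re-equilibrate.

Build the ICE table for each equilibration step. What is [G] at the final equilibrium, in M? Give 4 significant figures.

[G]_eq = 2.179 M

Q₀ = 2.371 vs Keq = 4.9770e+04 ⇒ Q<K, forward
Step 1:
                   X          G          M
  init        0.3345      2.953    0.03005
  Δ          -0.3143     0.1048     0.1048
  eq         0.02023      3.058     0.1348
  solve Keq expr → x = 0.1048; check Q = 4.9770e+04
Then remove 0.01682 M of M.
Step 2:
                   X          G          M
  init       0.02023      3.058      0.118
  Δ       -8.6281e-04 2.8760e-04 2.8760e-04
  eq         0.01937      3.058     0.1183
  solve Keq expr → x = 2.8760e-04; check Q = 4.9770e+04
Then remove 0.8799 M of G.
Step 3:
                   X          G          M
  init       0.01937      2.178     0.1183
  Δ        -0.002037 6.7885e-04 6.7885e-04
  eq         0.01733      2.179      0.119
  solve Keq expr → x = 6.7885e-04; check Q = 4.9770e+04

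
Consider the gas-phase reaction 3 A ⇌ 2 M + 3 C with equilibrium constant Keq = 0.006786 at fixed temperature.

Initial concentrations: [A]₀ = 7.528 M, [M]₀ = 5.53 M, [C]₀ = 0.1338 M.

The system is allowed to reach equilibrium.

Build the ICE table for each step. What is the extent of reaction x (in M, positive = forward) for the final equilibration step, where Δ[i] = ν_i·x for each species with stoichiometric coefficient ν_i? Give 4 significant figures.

x = 0.09803 M

Q₀ = 1.7170e-04 vs Keq = 0.006786 ⇒ Q<K, forward
Step 1:
                    A           M           C
  init          7.528        5.53      0.1338
  Δ           -0.2941      0.1961      0.2941
  eq            7.234       5.726      0.4279
  solve Keq expr → x = 0.09803; check Q = 0.006786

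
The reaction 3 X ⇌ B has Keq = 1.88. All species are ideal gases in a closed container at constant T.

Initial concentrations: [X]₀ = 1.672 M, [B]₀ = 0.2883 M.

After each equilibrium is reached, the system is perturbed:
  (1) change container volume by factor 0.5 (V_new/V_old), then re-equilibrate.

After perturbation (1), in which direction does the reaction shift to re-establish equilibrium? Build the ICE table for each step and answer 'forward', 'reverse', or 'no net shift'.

Q₀ = 0.06168 vs Keq = 1.88 ⇒ Q<K, forward
Step 1:
                   X          B
  I            1.672     0.2883
  C          -0.9827     0.3276
  E           0.6893     0.6159
  solve Keq expr → x = 0.3276; check Q = 1.88
Then change container volume by factor 0.5 (V_new/V_old).
Step 2:
                   X          B
  I            1.379      1.232
  C          -0.4745     0.1582
  E           0.9042       1.39
  solve Keq expr → x = 0.1582; check Q = 1.88

Direction: forward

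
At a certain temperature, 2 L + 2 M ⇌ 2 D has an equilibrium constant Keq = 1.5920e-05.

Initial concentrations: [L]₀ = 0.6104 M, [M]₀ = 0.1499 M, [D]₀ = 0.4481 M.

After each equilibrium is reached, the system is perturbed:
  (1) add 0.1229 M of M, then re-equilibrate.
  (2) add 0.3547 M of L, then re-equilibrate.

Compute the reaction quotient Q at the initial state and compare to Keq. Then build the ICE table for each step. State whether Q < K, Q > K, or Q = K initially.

Q₀ = 23.98 vs Keq = 1.5920e-05 ⇒ Q>K, reverse
Step 1:
                  L         M         D
  Initial    0.6104    0.1499    0.4481
  Change     0.4456    0.4456   -0.4456
  Equil       1.056    0.5955  0.002509
  solve Keq expr → x = -0.2228; check Q = 1.5920e-05
Then add 0.1229 M of M.
Step 2:
                  L         M         D
  Initial     1.056    0.7184  0.002509
  Change  -5.1419e-04 -5.1419e-04 5.1419e-04
  Equil       1.055    0.7179  0.003023
  solve Keq expr → x = 2.5709e-04; check Q = 1.5920e-05
Then add 0.3547 M of L.
Step 3:
                  L         M         D
  Initial      1.41    0.7179  0.003023
  Change  -0.001007 -0.001007  0.001007
  Equil       1.409    0.7169  0.004031
  solve Keq expr → x = 5.0371e-04; check Q = 1.5920e-05

Q₀ = 23.98; Q > K (proceeds reverse)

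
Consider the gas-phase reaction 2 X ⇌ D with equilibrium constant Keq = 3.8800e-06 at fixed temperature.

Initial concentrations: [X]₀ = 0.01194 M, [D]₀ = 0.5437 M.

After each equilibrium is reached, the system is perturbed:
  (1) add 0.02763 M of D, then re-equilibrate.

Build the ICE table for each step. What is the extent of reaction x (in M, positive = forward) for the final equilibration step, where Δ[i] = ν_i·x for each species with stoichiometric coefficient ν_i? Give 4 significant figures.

Q₀ = 3814 vs Keq = 3.8800e-06 ⇒ Q>K, reverse
Step 1:
                    X           D
  init        0.01194      0.5437
  Δ             1.087     -0.5437
  eq            1.099  4.6891e-06
  solve Keq expr → x = -0.5437; check Q = 3.8800e-06
Then add 0.02763 M of D.
Step 2:
                    X           D
  init          1.099     0.02763
  Δ           0.05526    -0.02763
  eq            1.155  5.1723e-06
  solve Keq expr → x = -0.02763; check Q = 3.8800e-06

x = -0.02763 M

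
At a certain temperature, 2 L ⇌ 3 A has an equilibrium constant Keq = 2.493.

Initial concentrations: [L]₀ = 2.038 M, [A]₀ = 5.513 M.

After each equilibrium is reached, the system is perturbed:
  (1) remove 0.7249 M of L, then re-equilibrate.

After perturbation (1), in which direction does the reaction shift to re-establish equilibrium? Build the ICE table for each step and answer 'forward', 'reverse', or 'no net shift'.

Q₀ = 40.34 vs Keq = 2.493 ⇒ Q>K, reverse
Step 1:
                    L           A
  init          2.038       5.513
  Δ             1.555      -2.332
  eq            3.593       3.181
  solve Keq expr → x = -0.7774; check Q = 2.493
Then remove 0.7249 M of L.
Step 2:
                    L           A
  init          2.868       3.181
  Δ            0.2084     -0.3126
  eq            3.076       2.868
  solve Keq expr → x = -0.1042; check Q = 2.493

Direction: reverse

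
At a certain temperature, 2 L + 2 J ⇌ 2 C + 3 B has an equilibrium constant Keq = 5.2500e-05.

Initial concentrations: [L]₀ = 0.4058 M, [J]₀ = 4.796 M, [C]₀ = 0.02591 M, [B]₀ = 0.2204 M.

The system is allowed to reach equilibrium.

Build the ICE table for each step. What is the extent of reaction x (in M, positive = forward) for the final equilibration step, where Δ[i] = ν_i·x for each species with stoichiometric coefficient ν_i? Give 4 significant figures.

x = 0.02508 M

Q₀ = 1.8975e-06 vs Keq = 5.2500e-05 ⇒ Q<K, forward
Step 1:
                    L           J           C           B
  init         0.4058       4.796     0.02591      0.2204
  Δ          -0.05016    -0.05016     0.05016     0.07525
  eq           0.3556       4.746     0.07607      0.2956
  solve Keq expr → x = 0.02508; check Q = 5.2500e-05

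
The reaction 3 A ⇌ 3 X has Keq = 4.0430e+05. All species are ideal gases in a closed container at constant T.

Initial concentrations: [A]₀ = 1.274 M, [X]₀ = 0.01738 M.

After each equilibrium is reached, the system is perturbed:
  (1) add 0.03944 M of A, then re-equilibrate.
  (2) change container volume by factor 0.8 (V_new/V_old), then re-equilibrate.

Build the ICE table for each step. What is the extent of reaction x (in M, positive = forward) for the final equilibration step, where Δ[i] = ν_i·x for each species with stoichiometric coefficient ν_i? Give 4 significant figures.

x = 0 M

Q₀ = 2.5389e-06 vs Keq = 4.0430e+05 ⇒ Q<K, forward
Step 1:
                    A           X
  init          1.274     0.01738
  Δ            -1.257       1.257
  eq          0.01723       1.274
  solve Keq expr → x = 0.4189; check Q = 4.0430e+05
Then add 0.03944 M of A.
Step 2:
                    A           X
  init        0.05667       1.274
  Δ          -0.03891     0.03891
  eq          0.01776       1.313
  solve Keq expr → x = 0.01297; check Q = 4.0430e+05
Then change container volume by factor 0.8 (V_new/V_old).
Step 3:
                    A           X
  init         0.0222       1.641
  Δ                 0           0
  eq           0.0222       1.641
  solve Keq expr → x = 0; check Q = 4.0430e+05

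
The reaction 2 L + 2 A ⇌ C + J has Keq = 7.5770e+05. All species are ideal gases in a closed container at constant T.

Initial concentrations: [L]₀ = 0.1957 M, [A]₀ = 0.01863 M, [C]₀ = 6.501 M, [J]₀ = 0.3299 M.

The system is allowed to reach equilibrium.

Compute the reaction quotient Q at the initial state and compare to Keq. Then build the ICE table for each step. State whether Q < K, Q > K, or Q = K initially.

Q₀ = 1.6134e+05; Q < K (proceeds forward)

Q₀ = 1.6134e+05 vs Keq = 7.5770e+05 ⇒ Q<K, forward
Step 1:
                    L           A           C           J
  I            0.1957     0.01863       6.501      0.3299
  C         -0.009525   -0.009525    0.004762    0.004762
  E            0.1862    0.009105       6.506      0.3347
  solve Keq expr → x = 0.004762; check Q = 7.5770e+05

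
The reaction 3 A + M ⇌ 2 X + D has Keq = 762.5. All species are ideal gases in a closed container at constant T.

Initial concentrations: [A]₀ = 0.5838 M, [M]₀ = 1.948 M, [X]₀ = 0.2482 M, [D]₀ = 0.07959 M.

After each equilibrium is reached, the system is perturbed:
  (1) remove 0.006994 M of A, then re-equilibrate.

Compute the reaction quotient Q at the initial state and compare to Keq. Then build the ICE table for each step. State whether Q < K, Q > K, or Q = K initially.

Q₀ = 0.01265 vs Keq = 762.5 ⇒ Q<K, forward
Step 1:
                  A         M         X         D
  init       0.5838     1.948    0.2482   0.07959
  Δ         -0.5422   -0.1807    0.3615    0.1807
  eq        0.04157     1.767    0.6097    0.2603
  solve Keq expr → x = 0.1807; check Q = 762.5
Then remove 0.006994 M of A.
Step 2:
                  A         M         X         D
  init      0.03457     1.767    0.6097    0.2603
  Δ        0.006657  0.002219 -0.004438 -0.002219
  eq        0.04123     1.769    0.6053    0.2581
  solve Keq expr → x = -0.002219; check Q = 762.5

Q₀ = 0.01265; Q < K (proceeds forward)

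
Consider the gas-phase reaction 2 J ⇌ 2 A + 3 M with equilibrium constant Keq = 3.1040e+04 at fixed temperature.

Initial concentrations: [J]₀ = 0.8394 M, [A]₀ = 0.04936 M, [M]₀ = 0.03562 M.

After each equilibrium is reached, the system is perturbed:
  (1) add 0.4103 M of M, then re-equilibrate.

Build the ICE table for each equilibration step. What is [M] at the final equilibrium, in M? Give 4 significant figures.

[M]_eq = 1.689 M

Q₀ = 1.5628e-07 vs Keq = 3.1040e+04 ⇒ Q<K, forward
Step 1:
                   J          A          M
  Initial     0.8394    0.04936    0.03562
  Change     -0.8321     0.8321      1.248
  Equil     0.007278     0.8815      1.284
  solve Keq expr → x = 0.4161; check Q = 3.1040e+04
Then add 0.4103 M of M.
Step 2:
                   J          A          M
  Initial   0.007278     0.8815      1.694
  Change    0.003655  -0.003655  -0.005483
  Equil      0.01093     0.8778      1.689
  solve Keq expr → x = -0.001828; check Q = 3.1040e+04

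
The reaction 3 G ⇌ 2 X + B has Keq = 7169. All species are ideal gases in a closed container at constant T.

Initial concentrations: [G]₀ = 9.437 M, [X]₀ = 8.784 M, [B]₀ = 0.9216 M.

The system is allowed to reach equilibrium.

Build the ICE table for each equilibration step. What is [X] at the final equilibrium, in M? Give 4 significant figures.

Q₀ = 0.08461 vs Keq = 7169 ⇒ Q<K, forward
Step 1:
                    G           X           B
  I             9.437       8.784      0.9216
  C            -8.946       5.964       2.982
  E            0.4911       14.75       3.904
  solve Keq expr → x = 2.982; check Q = 7169

[X]_eq = 14.75 M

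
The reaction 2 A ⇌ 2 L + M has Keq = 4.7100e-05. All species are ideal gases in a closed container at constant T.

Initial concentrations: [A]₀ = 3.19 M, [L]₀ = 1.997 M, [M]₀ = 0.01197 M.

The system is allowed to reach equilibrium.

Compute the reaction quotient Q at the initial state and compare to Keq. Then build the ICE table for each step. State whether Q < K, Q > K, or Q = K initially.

Q₀ = 0.004691 vs Keq = 4.7100e-05 ⇒ Q>K, reverse
Step 1:
                    A           L           M
  Initial        3.19       1.997     0.01197
  Change      0.02369    -0.02369    -0.01185
  Equil         3.214       1.973  1.2492e-04
  solve Keq expr → x = -0.01185; check Q = 4.7100e-05

Q₀ = 0.004691; Q > K (proceeds reverse)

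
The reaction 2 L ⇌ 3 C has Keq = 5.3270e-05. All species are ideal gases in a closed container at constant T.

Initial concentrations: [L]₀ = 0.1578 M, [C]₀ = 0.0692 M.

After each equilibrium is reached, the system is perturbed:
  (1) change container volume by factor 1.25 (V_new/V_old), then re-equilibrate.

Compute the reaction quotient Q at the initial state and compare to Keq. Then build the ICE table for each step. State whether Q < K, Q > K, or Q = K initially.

Q₀ = 0.01331; Q > K (proceeds reverse)

Q₀ = 0.01331 vs Keq = 5.3270e-05 ⇒ Q>K, reverse
Step 1:
                   L          C
  Initial     0.1578     0.0692
  Change     0.03768   -0.05653
  Equil       0.1955    0.01267
  solve Keq expr → x = -0.01884; check Q = 5.3270e-05
Then change container volume by factor 1.25 (V_new/V_old).
Step 2:
                   L          C
  Initial     0.1564    0.01014
  Change  -5.0621e-04 7.5932e-04
  Equil       0.1559     0.0109
  solve Keq expr → x = 2.5311e-04; check Q = 5.3270e-05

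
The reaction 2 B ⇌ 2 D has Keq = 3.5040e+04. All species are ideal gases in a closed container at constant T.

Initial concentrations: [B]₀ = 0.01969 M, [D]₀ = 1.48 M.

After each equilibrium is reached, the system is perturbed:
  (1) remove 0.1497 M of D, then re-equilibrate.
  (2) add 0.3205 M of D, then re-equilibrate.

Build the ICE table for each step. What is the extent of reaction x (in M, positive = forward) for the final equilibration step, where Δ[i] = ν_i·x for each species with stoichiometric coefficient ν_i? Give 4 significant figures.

Q₀ = 5650 vs Keq = 3.5040e+04 ⇒ Q<K, forward
Step 1:
                  B         D
  I         0.01969      1.48
  C        -0.01172   0.01172
  E        0.007969     1.492
  solve Keq expr → x = 0.00586; check Q = 3.5040e+04
Then remove 0.1497 M of D.
Step 2:
                  B         D
  I        0.007969     1.342
  C       -7.9547e-04 7.9547e-04
  E        0.007174     1.343
  solve Keq expr → x = 3.9774e-04; check Q = 3.5040e+04
Then add 0.3205 M of D.
Step 3:
                  B         D
  I        0.007174     1.663
  C        0.001703 -0.001703
  E        0.008877     1.662
  solve Keq expr → x = -8.5153e-04; check Q = 3.5040e+04

x = -8.5153e-04 M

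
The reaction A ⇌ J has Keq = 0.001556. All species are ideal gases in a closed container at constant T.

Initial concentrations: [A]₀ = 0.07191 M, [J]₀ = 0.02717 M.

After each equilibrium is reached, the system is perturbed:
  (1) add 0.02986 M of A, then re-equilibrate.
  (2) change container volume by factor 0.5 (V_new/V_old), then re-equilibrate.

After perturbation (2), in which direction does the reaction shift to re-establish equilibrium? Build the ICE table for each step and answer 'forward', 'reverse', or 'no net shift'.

Q₀ = 0.3778 vs Keq = 0.001556 ⇒ Q>K, reverse
Step 1:
                  A         J
  init      0.07191   0.02717
  Δ         0.02702  -0.02702
  eq        0.09893 1.5393e-04
  solve Keq expr → x = -0.02702; check Q = 0.001556
Then add 0.02986 M of A.
Step 2:
                  A         J
  init       0.1288 1.5393e-04
  Δ       -4.6390e-05 4.6390e-05
  eq         0.1287 2.0032e-04
  solve Keq expr → x = 4.6390e-05; check Q = 0.001556
Then change container volume by factor 0.5 (V_new/V_old).
Step 3:
                  A         J
  init       0.2575 4.0064e-04
  Δ               0         0
  eq         0.2575 4.0064e-04
  solve Keq expr → x = 0; check Q = 0.001556

Direction: no net shift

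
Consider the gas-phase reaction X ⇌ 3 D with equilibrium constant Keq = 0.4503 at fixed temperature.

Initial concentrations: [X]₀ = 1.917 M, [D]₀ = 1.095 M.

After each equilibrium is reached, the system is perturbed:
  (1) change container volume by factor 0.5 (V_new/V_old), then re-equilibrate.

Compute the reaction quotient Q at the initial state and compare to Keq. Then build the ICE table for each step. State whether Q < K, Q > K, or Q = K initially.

Q₀ = 0.6849; Q > K (proceeds reverse)

Q₀ = 0.6849 vs Keq = 0.4503 ⇒ Q>K, reverse
Step 1:
                   X          D
  Initial      1.917      1.095
  Change     0.04514    -0.1354
  Equil        1.962     0.9596
  solve Keq expr → x = -0.04514; check Q = 0.4503
Then change container volume by factor 0.5 (V_new/V_old).
Step 2:
                   X          D
  Initial      3.924      1.919
  Change       0.229    -0.6871
  Equil        4.153      1.232
  solve Keq expr → x = -0.229; check Q = 0.4503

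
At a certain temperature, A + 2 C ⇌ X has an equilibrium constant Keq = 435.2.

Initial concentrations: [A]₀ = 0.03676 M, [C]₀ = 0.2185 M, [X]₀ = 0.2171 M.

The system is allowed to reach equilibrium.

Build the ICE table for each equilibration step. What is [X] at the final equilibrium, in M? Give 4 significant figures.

[X]_eq = 0.2369 M

Q₀ = 123.7 vs Keq = 435.2 ⇒ Q<K, forward
Step 1:
                   A          C          X
  I          0.03676     0.2185     0.2171
  C         -0.01977   -0.03953    0.01977
  E          0.01699      0.179     0.2369
  solve Keq expr → x = 0.01977; check Q = 435.2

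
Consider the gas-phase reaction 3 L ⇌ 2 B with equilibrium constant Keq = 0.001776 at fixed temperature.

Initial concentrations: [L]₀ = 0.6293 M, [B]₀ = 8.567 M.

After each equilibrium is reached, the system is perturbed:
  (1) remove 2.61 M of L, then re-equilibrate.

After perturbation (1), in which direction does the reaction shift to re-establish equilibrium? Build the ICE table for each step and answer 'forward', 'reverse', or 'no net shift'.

Direction: reverse

Q₀ = 294.5 vs Keq = 0.001776 ⇒ Q>K, reverse
Step 1:
                    L           B
  Initial      0.6293       8.567
  Change         10.5      -7.002
  Equil         11.13       1.565
  solve Keq expr → x = -3.501; check Q = 0.001776
Then remove 2.61 M of L.
Step 2:
                    L           B
  Initial       8.522       1.565
  Change       0.6049     -0.4032
  Equil         9.127       1.162
  solve Keq expr → x = -0.2016; check Q = 0.001776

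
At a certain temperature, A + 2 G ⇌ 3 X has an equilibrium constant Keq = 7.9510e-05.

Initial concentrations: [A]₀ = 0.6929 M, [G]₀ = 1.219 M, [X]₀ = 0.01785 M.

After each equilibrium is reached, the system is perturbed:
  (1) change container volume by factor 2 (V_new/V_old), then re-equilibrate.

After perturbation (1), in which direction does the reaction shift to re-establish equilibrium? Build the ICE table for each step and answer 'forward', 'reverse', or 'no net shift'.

Q₀ = 5.5238e-06 vs Keq = 7.9510e-05 ⇒ Q<K, forward
Step 1:
                  A         G         X
  I          0.6929     1.219   0.01785
  C       -0.008334  -0.01667     0.025
  E          0.6846     1.202   0.04285
  solve Keq expr → x = 0.008334; check Q = 7.9510e-05
Then change container volume by factor 2 (V_new/V_old).
Step 2:
                  A         G         X
  I          0.3423    0.6012   0.02143
  C               0         0         0
  E          0.3423    0.6012   0.02143
  solve Keq expr → x = 0; check Q = 7.9510e-05

Direction: no net shift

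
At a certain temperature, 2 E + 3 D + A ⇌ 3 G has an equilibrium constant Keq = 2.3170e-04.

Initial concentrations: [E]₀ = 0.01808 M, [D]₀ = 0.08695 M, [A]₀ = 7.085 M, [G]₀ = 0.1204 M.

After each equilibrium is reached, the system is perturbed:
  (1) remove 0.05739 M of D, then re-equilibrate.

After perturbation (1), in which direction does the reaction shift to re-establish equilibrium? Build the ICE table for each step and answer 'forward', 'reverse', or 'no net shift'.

Q₀ = 1146 vs Keq = 2.3170e-04 ⇒ Q>K, reverse
Step 1:
                    E           D           A           G
  I           0.01808     0.08695       7.085      0.1204
  C           0.07695      0.1154     0.03847     -0.1154
  E           0.09503      0.2024       7.123     0.00498
  solve Keq expr → x = -0.03847; check Q = 2.3170e-04
Then remove 0.05739 M of D.
Step 2:
                    E           D           A           G
  I           0.09503       0.145       7.123     0.00498
  C        9.0406e-04    0.001356  4.5203e-04   -0.001356
  E           0.09593      0.1463       7.124    0.003624
  solve Keq expr → x = -4.5203e-04; check Q = 2.3170e-04

Direction: reverse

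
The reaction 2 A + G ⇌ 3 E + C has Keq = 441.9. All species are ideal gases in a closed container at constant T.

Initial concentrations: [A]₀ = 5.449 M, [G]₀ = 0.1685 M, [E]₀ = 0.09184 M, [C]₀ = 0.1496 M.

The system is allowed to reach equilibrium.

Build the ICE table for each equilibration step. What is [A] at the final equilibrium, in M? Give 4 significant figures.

Q₀ = 2.3163e-05 vs Keq = 441.9 ⇒ Q<K, forward
Step 1:
                   A          G          E          C
  I            5.449     0.1685    0.09184     0.1496
  C           -0.337    -0.1685     0.5055     0.1685
  E            5.112 5.8705e-06     0.5973     0.3181
  solve Keq expr → x = 0.1685; check Q = 441.9

[A]_eq = 5.112 M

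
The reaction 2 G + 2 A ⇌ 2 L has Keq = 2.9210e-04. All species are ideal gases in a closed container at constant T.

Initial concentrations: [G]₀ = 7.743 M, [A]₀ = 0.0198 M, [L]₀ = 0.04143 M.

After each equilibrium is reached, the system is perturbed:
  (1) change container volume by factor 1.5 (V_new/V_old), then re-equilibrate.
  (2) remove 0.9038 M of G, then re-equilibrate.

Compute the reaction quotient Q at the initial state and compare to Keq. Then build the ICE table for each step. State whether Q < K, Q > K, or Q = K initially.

Q₀ = 0.07303; Q > K (proceeds reverse)

Q₀ = 0.07303 vs Keq = 2.9210e-04 ⇒ Q>K, reverse
Step 1:
                  G         A         L
  init        7.743    0.0198   0.04143
  Δ         0.03425   0.03425  -0.03425
  eq          7.777   0.05405  0.007184
  solve Keq expr → x = -0.01712; check Q = 2.9210e-04
Then change container volume by factor 1.5 (V_new/V_old).
Step 2:
                  G         A         L
  init        5.185   0.03603  0.004789
  Δ        0.001466  0.001466 -0.001466
  eq          5.186    0.0375  0.003324
  solve Keq expr → x = -7.3280e-04; check Q = 2.9210e-04
Then remove 0.9038 M of G.
Step 3:
                  G         A         L
  init        4.282    0.0375  0.003324
  Δ       5.3937e-04 5.3937e-04 -5.3937e-04
  eq          4.283   0.03804  0.002784
  solve Keq expr → x = -2.6969e-04; check Q = 2.9210e-04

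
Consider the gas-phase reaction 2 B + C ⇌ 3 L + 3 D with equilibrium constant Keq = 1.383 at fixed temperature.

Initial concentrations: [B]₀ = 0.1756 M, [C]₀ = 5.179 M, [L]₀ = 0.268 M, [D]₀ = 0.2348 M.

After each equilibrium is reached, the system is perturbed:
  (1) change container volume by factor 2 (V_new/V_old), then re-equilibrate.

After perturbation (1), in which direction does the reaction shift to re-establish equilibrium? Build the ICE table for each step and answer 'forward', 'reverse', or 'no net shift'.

Q₀ = 0.00156 vs Keq = 1.383 ⇒ Q<K, forward
Step 1:
                   B          C          L          D
  Initial     0.1756      5.179      0.268     0.2348
  Change     -0.1391   -0.06953     0.2086     0.2086
  Equil      0.03654      5.109     0.4766     0.4434
  solve Keq expr → x = 0.06953; check Q = 1.383
Then change container volume by factor 2 (V_new/V_old).
Step 2:
                   B          C          L          D
  Initial    0.01827      2.555     0.2383     0.2217
  Change     -0.0104  -0.005198    0.01559    0.01559
  Equil     0.007875       2.55     0.2539     0.2373
  solve Keq expr → x = 0.005198; check Q = 1.383

Direction: forward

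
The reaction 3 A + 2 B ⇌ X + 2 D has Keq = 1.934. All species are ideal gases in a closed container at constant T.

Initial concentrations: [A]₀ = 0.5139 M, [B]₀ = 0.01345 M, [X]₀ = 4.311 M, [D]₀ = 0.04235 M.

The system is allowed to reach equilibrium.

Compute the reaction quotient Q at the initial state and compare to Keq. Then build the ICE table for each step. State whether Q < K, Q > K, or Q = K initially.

Q₀ = 314.9; Q > K (proceeds reverse)

Q₀ = 314.9 vs Keq = 1.934 ⇒ Q>K, reverse
Step 1:
                    A           B           X           D
  Initial      0.5139     0.01345       4.311     0.04235
  Change      0.04519     0.03013    -0.01506    -0.03013
  Equil        0.5591     0.04358       4.296     0.01222
  solve Keq expr → x = -0.01506; check Q = 1.934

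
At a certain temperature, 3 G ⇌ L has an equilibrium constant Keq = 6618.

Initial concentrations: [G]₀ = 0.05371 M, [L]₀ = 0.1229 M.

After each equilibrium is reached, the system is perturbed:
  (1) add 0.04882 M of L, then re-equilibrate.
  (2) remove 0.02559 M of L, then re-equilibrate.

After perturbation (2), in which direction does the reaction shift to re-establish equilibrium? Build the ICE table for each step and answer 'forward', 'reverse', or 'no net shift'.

Direction: forward

Q₀ = 793.2 vs Keq = 6618 ⇒ Q<K, forward
Step 1:
                    G           L
  Initial     0.05371      0.1229
  Change     -0.02661    0.008869
  Equil        0.0271      0.1318
  solve Keq expr → x = 0.008869; check Q = 6618
Then add 0.04882 M of L.
Step 2:
                    G           L
  Initial      0.0271      0.1806
  Change     0.002948 -9.8257e-04
  Equil       0.03005      0.1796
  solve Keq expr → x = -9.8257e-04; check Q = 6618
Then remove 0.02559 M of L.
Step 3:
                    G           L
  Initial     0.03005       0.154
  Change    -0.001471  4.9023e-04
  Equil       0.02858      0.1545
  solve Keq expr → x = 4.9023e-04; check Q = 6618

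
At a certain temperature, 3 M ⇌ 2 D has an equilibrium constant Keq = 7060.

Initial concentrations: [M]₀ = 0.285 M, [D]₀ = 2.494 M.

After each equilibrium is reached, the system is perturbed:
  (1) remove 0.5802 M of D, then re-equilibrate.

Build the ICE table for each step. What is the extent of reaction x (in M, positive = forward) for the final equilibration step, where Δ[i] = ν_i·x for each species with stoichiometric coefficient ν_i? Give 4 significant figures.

Q₀ = 268.7 vs Keq = 7060 ⇒ Q<K, forward
Step 1:
                   M          D
  Initial      0.285      2.494
  Change      -0.186      0.124
  Equil      0.09902      2.618
  solve Keq expr → x = 0.06199; check Q = 7060
Then remove 0.5802 M of D.
Step 2:
                   M          D
  Initial    0.09902      2.038
  Change    -0.01496   0.009972
  Equil      0.08406      2.048
  solve Keq expr → x = 0.004986; check Q = 7060

x = 0.004986 M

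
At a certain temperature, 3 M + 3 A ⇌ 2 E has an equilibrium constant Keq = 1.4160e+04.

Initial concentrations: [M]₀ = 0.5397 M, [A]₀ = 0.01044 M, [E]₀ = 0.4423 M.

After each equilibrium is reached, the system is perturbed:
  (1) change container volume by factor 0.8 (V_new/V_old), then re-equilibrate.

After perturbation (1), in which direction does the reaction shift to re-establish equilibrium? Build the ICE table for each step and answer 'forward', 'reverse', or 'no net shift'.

Q₀ = 1.0936e+06 vs Keq = 1.4160e+04 ⇒ Q>K, reverse
Step 1:
                  M         A         E
  I          0.5397   0.01044    0.4423
  C         0.03036   0.03036  -0.02024
  E          0.5701    0.0408    0.4221
  solve Keq expr → x = -0.01012; check Q = 1.4160e+04
Then change container volume by factor 0.8 (V_new/V_old).
Step 2:
                  M         A         E
  I          0.7126     0.051    0.5276
  C        -0.01208  -0.01208  0.008053
  E          0.7005   0.03892    0.5356
  solve Keq expr → x = 0.004027; check Q = 1.4160e+04

Direction: forward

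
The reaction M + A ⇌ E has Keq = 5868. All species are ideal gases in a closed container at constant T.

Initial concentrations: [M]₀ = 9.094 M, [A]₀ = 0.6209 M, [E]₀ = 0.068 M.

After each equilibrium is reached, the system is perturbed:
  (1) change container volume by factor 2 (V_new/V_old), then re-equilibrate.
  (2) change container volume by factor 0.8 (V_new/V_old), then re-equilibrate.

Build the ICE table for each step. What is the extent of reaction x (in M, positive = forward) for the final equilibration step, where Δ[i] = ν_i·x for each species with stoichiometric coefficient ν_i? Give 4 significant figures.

x = 3.4636e-06 M

Q₀ = 0.01204 vs Keq = 5868 ⇒ Q<K, forward
Step 1:
                  M         A         E
  Initial     9.094    0.6209     0.068
  Change    -0.6209   -0.6209    0.6209
  Equil       8.473 1.3855e-05    0.6889
  solve Keq expr → x = 0.6209; check Q = 5868
Then change container volume by factor 2 (V_new/V_old).
Step 2:
                  M         A         E
  Initial     4.237 6.9276e-06    0.3444
  Change  6.9273e-06 6.9273e-06 -6.9273e-06
  Equil       4.237 1.3855e-05    0.3444
  solve Keq expr → x = -6.9273e-06; check Q = 5868
Then change container volume by factor 0.8 (V_new/V_old).
Step 3:
                  M         A         E
  Initial     5.296 1.7319e-05    0.4305
  Change  -3.4636e-06 -3.4636e-06 3.4636e-06
  Equil       5.296 1.3855e-05    0.4305
  solve Keq expr → x = 3.4636e-06; check Q = 5868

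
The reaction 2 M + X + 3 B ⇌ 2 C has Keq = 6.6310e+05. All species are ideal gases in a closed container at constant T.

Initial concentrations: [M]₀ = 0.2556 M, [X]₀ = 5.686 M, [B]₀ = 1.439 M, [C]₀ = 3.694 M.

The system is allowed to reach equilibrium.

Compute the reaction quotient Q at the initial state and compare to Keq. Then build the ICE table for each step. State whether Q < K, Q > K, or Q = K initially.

Q₀ = 12.33; Q < K (proceeds forward)

Q₀ = 12.33 vs Keq = 6.6310e+05 ⇒ Q<K, forward
Step 1:
                    M           X           B           C
  I            0.2556       5.686       1.439       3.694
  C           -0.2537     -0.1269     -0.3806      0.2537
  E          0.001888       5.559       1.058       3.948
  solve Keq expr → x = 0.1269; check Q = 6.6310e+05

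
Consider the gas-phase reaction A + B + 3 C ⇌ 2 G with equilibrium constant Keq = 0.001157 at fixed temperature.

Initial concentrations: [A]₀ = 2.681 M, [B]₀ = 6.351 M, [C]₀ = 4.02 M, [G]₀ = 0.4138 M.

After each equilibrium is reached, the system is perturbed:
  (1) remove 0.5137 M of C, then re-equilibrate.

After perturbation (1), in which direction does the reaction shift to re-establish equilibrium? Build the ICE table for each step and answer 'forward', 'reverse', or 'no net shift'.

Q₀ = 1.5480e-04 vs Keq = 0.001157 ⇒ Q<K, forward
Step 1:
                    A           B           C           G
  I             2.681       6.351        4.02      0.4138
  C            -0.208      -0.208     -0.6239      0.4159
  E             2.473       6.143       3.396      0.8297
  solve Keq expr → x = 0.208; check Q = 0.001157
Then remove 0.5137 M of C.
Step 2:
                    A           B           C           G
  I             2.473       6.143       2.882      0.8297
  C           0.05606     0.05606      0.1682     -0.1121
  E             2.529       6.199       3.051      0.7176
  solve Keq expr → x = -0.05606; check Q = 0.001157

Direction: reverse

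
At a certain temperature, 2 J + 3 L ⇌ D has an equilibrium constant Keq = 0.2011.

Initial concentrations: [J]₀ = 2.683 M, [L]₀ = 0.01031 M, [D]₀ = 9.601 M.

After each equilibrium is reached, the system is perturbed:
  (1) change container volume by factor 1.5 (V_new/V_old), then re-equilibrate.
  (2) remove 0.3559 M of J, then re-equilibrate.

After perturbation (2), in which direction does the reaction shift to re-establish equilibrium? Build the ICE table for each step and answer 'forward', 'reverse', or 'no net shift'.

Q₀ = 1.2170e+06 vs Keq = 0.2011 ⇒ Q>K, reverse
Step 1:
                   J          L          D
  I            2.683    0.01031      9.601
  C           0.9911      1.487    -0.4955
  E            3.674      1.497      9.105
  solve Keq expr → x = -0.4955; check Q = 0.2011
Then change container volume by factor 1.5 (V_new/V_old).
Step 2:
                   J          L          D
  I            2.449     0.9979       6.07
  C           0.3654     0.5481    -0.1827
  E            2.815      1.546      5.888
  solve Keq expr → x = -0.1827; check Q = 0.2011
Then remove 0.3559 M of J.
Step 3:
                   J          L          D
  I            2.459      1.546      5.888
  C          0.07309     0.1096   -0.03655
  E            2.532      1.656      5.851
  solve Keq expr → x = -0.03655; check Q = 0.2011

Direction: reverse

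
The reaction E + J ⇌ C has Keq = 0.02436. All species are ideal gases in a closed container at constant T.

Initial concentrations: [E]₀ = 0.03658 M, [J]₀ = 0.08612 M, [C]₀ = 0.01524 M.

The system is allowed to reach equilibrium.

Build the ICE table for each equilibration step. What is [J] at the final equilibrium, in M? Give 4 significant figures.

[J]_eq = 0.1012 M

Q₀ = 4.838 vs Keq = 0.02436 ⇒ Q>K, reverse
Step 1:
                    E           J           C
  init        0.03658     0.08612     0.01524
  Δ           0.01511     0.01511    -0.01511
  eq          0.05169      0.1012  1.2748e-04
  solve Keq expr → x = -0.01511; check Q = 0.02436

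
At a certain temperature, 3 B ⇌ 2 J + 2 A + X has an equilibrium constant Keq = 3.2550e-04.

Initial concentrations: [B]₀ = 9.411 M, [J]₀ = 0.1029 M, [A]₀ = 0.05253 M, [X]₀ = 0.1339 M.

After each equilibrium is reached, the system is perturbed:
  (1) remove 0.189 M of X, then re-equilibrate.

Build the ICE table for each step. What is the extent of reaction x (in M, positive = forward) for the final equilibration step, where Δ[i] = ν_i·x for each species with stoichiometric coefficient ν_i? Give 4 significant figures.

x = 0.03496 M

Q₀ = 4.6937e-09 vs Keq = 3.2550e-04 ⇒ Q<K, forward
Step 1:
                    B           J           A           X
  init          9.411      0.1029     0.05253      0.1339
  Δ            -1.067      0.7111      0.7111      0.3556
  eq            8.344       0.814      0.7636      0.4895
  solve Keq expr → x = 0.3556; check Q = 3.2550e-04
Then remove 0.189 M of X.
Step 2:
                    B           J           A           X
  init          8.344       0.814      0.7636      0.3005
  Δ           -0.1049     0.06991     0.06991     0.03496
  eq            8.239      0.8839      0.8335      0.3354
  solve Keq expr → x = 0.03496; check Q = 3.2550e-04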